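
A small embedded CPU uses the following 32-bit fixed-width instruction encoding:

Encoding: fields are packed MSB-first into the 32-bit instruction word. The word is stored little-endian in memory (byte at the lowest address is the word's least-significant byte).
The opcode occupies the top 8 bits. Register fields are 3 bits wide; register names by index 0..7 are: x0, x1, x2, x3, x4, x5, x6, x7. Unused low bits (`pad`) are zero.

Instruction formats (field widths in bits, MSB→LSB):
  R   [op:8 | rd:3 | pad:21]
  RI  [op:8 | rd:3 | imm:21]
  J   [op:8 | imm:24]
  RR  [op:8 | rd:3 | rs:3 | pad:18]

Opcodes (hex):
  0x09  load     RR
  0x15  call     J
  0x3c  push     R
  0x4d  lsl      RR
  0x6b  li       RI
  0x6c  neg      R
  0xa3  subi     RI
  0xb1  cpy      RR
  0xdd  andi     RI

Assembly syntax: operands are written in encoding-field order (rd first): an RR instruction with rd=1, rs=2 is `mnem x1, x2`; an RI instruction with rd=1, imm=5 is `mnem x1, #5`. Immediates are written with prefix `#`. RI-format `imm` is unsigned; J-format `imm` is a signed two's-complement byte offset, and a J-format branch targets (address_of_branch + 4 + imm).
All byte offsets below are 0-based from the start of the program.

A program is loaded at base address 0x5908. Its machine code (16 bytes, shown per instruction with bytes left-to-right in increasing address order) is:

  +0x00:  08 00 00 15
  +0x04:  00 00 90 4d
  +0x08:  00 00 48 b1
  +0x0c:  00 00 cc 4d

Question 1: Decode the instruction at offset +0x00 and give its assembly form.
call #8

off 0x00: read 08 00 00 15 as little → 0x15000008
  top 8b → 0x15 → call [J]
  [23:0] imm=8 = #8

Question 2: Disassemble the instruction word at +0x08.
cpy x2, x2

[08] 00 00 48 b1 → 0xb1480000
  opcode bits[31:24]=0xb1: cpy/RR
  rd: (w>>21)&0x7=0x2 → x2
  rs: (w>>18)&0x7=0x2 → x2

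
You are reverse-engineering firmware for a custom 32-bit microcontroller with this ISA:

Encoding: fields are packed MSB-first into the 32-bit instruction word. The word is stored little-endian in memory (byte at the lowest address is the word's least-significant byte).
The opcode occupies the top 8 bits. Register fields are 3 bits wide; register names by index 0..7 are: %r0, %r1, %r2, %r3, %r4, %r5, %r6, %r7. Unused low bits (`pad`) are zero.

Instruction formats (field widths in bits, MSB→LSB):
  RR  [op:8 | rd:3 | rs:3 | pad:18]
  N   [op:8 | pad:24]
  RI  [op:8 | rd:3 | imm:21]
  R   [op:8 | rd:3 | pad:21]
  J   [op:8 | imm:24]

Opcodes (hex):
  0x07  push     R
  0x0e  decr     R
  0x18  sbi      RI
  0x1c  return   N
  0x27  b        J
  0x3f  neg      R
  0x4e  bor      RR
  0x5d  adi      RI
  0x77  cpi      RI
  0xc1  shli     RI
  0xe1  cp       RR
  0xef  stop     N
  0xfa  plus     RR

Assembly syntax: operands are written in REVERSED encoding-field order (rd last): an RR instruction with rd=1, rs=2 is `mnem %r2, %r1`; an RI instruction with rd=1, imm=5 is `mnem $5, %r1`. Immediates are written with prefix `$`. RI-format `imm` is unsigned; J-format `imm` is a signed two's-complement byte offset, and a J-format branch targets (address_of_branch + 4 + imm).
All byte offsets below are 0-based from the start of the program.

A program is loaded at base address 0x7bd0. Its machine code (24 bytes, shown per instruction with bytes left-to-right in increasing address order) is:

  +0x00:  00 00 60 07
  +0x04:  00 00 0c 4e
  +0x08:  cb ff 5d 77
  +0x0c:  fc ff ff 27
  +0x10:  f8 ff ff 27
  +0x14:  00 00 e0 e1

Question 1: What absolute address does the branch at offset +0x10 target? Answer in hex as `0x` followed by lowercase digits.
[10] f8 ff ff 27 → 0x27fffff8
  op=0x27fffff8>>24=0x27 ⇒ b (J)
  [23:0] imm=16777208 (s24→-8) = $-8
  target = base 0x7bd0 + off 0x10 + 4 + imm -8 = 0x7bdc

0x7bdc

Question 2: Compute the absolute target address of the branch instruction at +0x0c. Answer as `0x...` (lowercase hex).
off 0x0c: read fc ff ff 27 as little → 0x27fffffc
  opcode bits[31:24]=0x27: b/J
  imm: (w>>0)&0xffffff=0xfffffc (s24→-4) → $-4
  target = base 0x7bd0 + off 0x0c + 4 + imm -4 = 0x7bdc

0x7bdc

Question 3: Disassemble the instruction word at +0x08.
cpi $1966027, %r2

[08] cb ff 5d 77 → 0x775dffcb
  top 8b → 0x77 → cpi [RI]
  [23:21] rd=2 = %r2
  [20:0] imm=1966027 = $1966027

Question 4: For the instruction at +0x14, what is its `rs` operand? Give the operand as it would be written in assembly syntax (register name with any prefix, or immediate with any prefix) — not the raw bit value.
%r0

@+14  little-endian(00 00 e0 e1) = 0xe1e00000
  top 8b → 0xe1 → cp [RR]
  rd@[23:21]=0x7 ⇒ %r7
  rs@[20:18]=0x0 ⇒ %r0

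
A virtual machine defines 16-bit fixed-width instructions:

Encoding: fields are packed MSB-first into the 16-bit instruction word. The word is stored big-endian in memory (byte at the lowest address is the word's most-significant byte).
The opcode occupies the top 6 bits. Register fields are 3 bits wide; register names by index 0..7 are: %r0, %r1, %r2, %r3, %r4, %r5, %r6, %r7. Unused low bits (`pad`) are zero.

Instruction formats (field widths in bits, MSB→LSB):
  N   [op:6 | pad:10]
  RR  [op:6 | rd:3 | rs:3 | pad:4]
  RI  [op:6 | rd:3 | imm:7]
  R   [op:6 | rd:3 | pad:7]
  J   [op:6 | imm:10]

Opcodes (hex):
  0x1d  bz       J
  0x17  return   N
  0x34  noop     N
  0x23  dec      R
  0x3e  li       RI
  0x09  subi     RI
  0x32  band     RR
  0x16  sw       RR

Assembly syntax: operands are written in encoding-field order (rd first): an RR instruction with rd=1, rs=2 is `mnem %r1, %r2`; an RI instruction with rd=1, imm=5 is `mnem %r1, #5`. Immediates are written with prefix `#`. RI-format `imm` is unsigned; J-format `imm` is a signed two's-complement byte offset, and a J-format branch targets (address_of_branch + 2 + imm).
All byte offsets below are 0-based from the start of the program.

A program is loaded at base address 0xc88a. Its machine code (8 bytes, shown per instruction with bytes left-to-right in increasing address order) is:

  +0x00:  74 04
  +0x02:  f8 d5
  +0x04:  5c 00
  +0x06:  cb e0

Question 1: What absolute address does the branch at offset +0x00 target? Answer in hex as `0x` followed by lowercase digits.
0xc890

+0x00: 74 04 ⇒ word 0x7404 (big)
  top 6b → 0x1d → bz [J]
  imm: (w>>0)&0x3ff=0x4 → #4
  target = base 0xc88a + off 0x00 + 2 + imm 4 = 0xc890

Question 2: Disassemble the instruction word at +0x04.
[04] 5c 00 → 0x5c00
  opcode bits[15:10]=0x17: return/N

return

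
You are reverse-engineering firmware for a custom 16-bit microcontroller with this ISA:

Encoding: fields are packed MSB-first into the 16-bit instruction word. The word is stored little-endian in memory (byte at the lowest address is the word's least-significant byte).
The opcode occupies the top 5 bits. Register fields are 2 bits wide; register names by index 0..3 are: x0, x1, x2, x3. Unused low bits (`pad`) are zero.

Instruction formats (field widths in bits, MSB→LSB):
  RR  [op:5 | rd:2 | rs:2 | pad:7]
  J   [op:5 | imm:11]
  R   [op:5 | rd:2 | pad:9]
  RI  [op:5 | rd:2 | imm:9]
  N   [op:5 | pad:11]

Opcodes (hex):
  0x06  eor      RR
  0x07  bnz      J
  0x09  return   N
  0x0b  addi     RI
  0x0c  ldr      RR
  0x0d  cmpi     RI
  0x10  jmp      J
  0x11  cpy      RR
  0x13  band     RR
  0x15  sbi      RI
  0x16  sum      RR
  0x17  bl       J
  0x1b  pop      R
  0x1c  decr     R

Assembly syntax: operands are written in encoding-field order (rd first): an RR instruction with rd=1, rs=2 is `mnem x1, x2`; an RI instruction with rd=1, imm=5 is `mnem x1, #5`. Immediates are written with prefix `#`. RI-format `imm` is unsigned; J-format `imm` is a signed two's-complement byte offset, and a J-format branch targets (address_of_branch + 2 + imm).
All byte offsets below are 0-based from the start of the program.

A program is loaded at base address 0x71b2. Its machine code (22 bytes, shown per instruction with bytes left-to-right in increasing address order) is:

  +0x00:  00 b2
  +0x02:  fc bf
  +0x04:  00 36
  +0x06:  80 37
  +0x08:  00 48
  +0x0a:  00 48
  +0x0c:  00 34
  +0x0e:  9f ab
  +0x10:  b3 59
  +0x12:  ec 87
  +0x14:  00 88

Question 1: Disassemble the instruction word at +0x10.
addi x0, #435

off 0x10: read b3 59 as little → 0x59b3
  opcode bits[15:11]=0xb: addi/RI
  rd@[10:9]=0x0 ⇒ x0
  imm@[8:0]=0x1b3 ⇒ #435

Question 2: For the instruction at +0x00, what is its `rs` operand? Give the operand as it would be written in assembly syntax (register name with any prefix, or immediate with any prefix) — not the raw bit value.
x0

@+00  little-endian(00 b2) = 0xb200
  top 5b → 0x16 → sum [RR]
  [10:9] rd=1 = x1
  [8:7] rs=0 = x0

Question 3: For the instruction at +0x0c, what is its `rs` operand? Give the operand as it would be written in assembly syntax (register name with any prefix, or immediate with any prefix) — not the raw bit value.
[0c] 00 34 → 0x3400
  opcode bits[15:11]=0x6: eor/RR
  rd: (w>>9)&0x3=0x2 → x2
  rs: (w>>7)&0x3=0x0 → x0

x0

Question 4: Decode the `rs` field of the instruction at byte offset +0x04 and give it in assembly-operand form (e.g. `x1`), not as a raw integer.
@+04  little-endian(00 36) = 0x3600
  op=0x3600>>11=0x6 ⇒ eor (RR)
  [10:9] rd=3 = x3
  [8:7] rs=0 = x0

x0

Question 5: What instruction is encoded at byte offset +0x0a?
+0x0a: 00 48 ⇒ word 0x4800 (little)
  op=0x4800>>11=0x9 ⇒ return (N)

return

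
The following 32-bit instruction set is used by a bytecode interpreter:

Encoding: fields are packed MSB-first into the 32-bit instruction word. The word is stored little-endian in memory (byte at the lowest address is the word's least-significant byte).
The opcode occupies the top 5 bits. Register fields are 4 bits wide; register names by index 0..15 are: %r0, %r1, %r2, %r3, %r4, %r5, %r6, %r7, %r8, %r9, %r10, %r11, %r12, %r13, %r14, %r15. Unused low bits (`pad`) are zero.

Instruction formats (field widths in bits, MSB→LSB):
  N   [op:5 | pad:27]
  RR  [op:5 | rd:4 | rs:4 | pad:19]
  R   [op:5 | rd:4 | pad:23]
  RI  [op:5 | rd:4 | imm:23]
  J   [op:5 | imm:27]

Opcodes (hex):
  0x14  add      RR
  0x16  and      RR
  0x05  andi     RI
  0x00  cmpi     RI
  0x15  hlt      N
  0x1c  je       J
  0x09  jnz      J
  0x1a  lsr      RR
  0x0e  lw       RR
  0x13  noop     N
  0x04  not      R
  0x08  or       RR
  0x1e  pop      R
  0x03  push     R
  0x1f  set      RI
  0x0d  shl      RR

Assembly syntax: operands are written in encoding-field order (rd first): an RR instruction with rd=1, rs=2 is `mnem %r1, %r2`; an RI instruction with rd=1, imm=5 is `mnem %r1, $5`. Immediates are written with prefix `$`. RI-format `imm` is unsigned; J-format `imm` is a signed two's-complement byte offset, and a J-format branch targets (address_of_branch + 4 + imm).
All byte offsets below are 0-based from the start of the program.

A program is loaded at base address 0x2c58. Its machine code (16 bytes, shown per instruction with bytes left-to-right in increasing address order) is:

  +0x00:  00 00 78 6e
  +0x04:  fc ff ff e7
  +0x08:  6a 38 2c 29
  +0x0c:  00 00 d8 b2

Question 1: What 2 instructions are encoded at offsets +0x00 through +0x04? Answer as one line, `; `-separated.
shl %r12, %r15; je $-4

+0x00: 00 00 78 6e ⇒ word 0x6e780000 (little)
  opcode bits[31:27]=0xd: shl/RR
  rd@[26:23]=0xc ⇒ %r12
  rs@[22:19]=0xf ⇒ %r15
+0x04: fc ff ff e7 ⇒ word 0xe7fffffc (little)
  opcode bits[31:27]=0x1c: je/J
  imm@[26:0]=0x7fffffc (s27→-4) ⇒ $-4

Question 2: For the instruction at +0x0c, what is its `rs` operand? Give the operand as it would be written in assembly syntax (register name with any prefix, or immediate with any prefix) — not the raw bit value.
[0c] 00 00 d8 b2 → 0xb2d80000
  opcode bits[31:27]=0x16: and/RR
  rd: (w>>23)&0xf=0x5 → %r5
  rs: (w>>19)&0xf=0xb → %r11

%r11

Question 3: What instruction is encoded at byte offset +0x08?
+0x08: 6a 38 2c 29 ⇒ word 0x292c386a (little)
  top 5b → 0x5 → andi [RI]
  [26:23] rd=2 = %r2
  [22:0] imm=2898026 = $2898026

andi %r2, $2898026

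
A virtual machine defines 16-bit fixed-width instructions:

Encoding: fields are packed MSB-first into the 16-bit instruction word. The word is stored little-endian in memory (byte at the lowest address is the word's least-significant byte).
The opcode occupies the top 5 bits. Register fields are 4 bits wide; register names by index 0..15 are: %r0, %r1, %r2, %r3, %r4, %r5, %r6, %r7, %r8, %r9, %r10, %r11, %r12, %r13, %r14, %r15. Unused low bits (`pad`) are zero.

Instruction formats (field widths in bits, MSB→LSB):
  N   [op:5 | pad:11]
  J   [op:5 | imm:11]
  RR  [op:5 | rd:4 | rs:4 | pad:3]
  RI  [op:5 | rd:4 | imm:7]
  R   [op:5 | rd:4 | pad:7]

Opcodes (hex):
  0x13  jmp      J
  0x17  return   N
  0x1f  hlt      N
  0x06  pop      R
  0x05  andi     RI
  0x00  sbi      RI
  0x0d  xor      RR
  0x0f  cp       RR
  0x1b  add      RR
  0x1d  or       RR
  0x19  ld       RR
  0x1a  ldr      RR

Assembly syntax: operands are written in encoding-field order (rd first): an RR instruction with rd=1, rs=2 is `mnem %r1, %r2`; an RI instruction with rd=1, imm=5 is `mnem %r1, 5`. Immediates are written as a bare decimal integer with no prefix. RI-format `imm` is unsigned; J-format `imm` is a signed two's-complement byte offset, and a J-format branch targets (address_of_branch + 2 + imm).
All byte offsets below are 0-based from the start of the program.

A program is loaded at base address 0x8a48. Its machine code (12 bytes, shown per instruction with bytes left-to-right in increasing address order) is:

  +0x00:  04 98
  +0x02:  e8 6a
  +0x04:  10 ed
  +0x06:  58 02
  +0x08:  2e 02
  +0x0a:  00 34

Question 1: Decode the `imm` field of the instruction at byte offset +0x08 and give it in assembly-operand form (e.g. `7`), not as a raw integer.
46

+0x08: 2e 02 ⇒ word 0x022e (little)
  top 5b → 0x0 → sbi [RI]
  rd: (w>>7)&0xf=0x4 → %r4
  imm: (w>>0)&0x7f=0x2e → 46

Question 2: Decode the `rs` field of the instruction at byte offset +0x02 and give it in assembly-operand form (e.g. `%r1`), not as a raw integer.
%r13

[02] e8 6a → 0x6ae8
  opcode bits[15:11]=0xd: xor/RR
  rd@[10:7]=0x5 ⇒ %r5
  rs@[6:3]=0xd ⇒ %r13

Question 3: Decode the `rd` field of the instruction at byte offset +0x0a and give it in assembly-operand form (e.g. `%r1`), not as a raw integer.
@+0a  little-endian(00 34) = 0x3400
  op=0x3400>>11=0x6 ⇒ pop (R)
  rd@[10:7]=0x8 ⇒ %r8

%r8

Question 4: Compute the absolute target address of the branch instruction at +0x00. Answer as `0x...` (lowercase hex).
0x8a4e

[00] 04 98 → 0x9804
  opcode bits[15:11]=0x13: jmp/J
  imm: (w>>0)&0x7ff=0x4 → 4
  target = base 0x8a48 + off 0x00 + 2 + imm 4 = 0x8a4e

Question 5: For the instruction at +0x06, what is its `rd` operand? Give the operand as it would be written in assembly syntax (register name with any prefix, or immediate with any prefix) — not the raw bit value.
%r4

+0x06: 58 02 ⇒ word 0x0258 (little)
  op=0x0258>>11=0x0 ⇒ sbi (RI)
  [10:7] rd=4 = %r4
  [6:0] imm=88 = 88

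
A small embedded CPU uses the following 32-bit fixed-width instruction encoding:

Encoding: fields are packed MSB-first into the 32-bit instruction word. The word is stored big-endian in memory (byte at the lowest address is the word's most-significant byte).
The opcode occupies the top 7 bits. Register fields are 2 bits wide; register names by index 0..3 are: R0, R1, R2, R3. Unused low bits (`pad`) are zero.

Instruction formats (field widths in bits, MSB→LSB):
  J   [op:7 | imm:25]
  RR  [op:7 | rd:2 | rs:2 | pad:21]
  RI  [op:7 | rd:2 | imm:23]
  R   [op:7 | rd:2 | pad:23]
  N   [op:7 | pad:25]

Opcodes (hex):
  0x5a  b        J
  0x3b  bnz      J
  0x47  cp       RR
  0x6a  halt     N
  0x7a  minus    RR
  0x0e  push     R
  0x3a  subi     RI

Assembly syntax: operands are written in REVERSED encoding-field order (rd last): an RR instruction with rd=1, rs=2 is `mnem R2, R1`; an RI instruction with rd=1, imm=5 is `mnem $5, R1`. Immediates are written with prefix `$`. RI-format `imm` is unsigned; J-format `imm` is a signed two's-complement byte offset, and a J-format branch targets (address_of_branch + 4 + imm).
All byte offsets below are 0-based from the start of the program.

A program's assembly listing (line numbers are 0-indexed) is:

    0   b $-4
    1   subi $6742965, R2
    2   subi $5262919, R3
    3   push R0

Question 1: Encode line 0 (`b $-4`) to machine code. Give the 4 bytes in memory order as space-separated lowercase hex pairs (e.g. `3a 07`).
b5 ff ff fc

line 0 (b): pack op=0x5a:7|imm=-4:25 = 0xb5fffffc; big→ b5 ff ff fc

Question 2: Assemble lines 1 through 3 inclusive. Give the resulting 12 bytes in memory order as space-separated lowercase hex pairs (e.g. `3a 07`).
75 66 e3 b5 75 d0 4e 47 1c 00 00 00

line 1 (subi): pack op=0x3a:7|rd=2:2|imm=6742965:23 = 0x7566e3b5; big→ 75 66 e3 b5
line 2 (subi): pack op=0x3a:7|rd=3:2|imm=5262919:23 = 0x75d04e47; big→ 75 d0 4e 47
line 3 (push): pack op=0xe:7|rd=0:2|pad=0:23 = 0x1c000000; big→ 1c 00 00 00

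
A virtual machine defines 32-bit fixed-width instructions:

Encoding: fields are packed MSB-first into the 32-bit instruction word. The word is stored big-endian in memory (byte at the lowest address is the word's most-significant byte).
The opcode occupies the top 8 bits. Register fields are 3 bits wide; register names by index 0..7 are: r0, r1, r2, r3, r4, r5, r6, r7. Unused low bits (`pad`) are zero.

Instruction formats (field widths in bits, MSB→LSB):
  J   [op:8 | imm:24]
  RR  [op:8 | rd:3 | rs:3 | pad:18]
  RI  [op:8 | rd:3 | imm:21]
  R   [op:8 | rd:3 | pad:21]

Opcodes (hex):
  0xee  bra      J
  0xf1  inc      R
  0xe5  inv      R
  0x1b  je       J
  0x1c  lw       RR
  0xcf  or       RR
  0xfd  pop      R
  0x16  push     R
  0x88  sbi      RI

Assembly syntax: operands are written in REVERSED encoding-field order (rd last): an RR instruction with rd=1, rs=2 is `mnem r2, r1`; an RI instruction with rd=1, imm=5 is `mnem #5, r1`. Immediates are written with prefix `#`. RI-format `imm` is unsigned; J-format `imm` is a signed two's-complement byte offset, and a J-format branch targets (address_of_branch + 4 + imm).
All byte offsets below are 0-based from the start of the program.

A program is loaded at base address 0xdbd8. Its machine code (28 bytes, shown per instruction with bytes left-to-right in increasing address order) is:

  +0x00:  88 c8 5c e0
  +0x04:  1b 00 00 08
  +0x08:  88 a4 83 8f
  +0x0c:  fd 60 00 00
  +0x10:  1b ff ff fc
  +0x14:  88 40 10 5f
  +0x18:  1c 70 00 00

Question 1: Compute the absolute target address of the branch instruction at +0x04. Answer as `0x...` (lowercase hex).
[04] 1b 00 00 08 → 0x1b000008
  op=0x1b000008>>24=0x1b ⇒ je (J)
  imm: (w>>0)&0xffffff=0x8 → #8
  target = base 0xdbd8 + off 0x04 + 4 + imm 8 = 0xdbe8

0xdbe8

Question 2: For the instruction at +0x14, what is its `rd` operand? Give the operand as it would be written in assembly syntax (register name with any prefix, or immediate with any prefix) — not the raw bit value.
[14] 88 40 10 5f → 0x8840105f
  opcode bits[31:24]=0x88: sbi/RI
  rd@[23:21]=0x2 ⇒ r2
  imm@[20:0]=0x105f ⇒ #4191

r2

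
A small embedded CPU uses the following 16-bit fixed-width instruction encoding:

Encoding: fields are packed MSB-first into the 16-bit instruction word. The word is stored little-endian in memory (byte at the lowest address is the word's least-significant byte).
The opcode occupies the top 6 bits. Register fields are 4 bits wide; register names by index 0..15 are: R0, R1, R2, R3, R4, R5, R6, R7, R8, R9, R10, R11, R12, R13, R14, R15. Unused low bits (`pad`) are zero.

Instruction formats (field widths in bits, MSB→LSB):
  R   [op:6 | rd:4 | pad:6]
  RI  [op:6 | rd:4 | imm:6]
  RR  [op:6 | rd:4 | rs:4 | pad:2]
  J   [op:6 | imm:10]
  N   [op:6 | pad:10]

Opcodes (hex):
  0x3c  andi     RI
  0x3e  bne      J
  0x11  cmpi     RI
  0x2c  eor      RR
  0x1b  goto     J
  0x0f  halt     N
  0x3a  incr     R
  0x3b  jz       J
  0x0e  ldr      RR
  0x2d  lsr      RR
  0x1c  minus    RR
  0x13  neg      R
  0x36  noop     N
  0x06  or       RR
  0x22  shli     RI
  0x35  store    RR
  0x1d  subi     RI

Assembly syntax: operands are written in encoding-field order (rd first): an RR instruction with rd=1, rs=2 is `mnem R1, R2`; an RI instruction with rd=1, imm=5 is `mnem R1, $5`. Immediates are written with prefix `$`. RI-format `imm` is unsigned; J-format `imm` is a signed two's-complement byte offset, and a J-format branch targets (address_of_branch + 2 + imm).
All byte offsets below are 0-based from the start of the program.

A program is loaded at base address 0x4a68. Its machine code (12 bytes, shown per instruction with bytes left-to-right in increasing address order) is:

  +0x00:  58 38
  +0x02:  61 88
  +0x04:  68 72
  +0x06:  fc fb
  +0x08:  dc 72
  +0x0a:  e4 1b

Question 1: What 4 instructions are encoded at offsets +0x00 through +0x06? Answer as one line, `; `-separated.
[00] 58 38 → 0x3858
  op=0x3858>>10=0xe ⇒ ldr (RR)
  rd@[9:6]=0x1 ⇒ R1
  rs@[5:2]=0x6 ⇒ R6
[02] 61 88 → 0x8861
  op=0x8861>>10=0x22 ⇒ shli (RI)
  rd@[9:6]=0x1 ⇒ R1
  imm@[5:0]=0x21 ⇒ $33
[04] 68 72 → 0x7268
  op=0x7268>>10=0x1c ⇒ minus (RR)
  rd@[9:6]=0x9 ⇒ R9
  rs@[5:2]=0xa ⇒ R10
[06] fc fb → 0xfbfc
  op=0xfbfc>>10=0x3e ⇒ bne (J)
  imm@[9:0]=0x3fc (s10→-4) ⇒ $-4

ldr R1, R6; shli R1, $33; minus R9, R10; bne $-4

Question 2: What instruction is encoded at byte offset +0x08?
minus R11, R7

+0x08: dc 72 ⇒ word 0x72dc (little)
  opcode bits[15:10]=0x1c: minus/RR
  rd@[9:6]=0xb ⇒ R11
  rs@[5:2]=0x7 ⇒ R7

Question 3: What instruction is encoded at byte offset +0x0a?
off 0x0a: read e4 1b as little → 0x1be4
  opcode bits[15:10]=0x6: or/RR
  rd@[9:6]=0xf ⇒ R15
  rs@[5:2]=0x9 ⇒ R9

or R15, R9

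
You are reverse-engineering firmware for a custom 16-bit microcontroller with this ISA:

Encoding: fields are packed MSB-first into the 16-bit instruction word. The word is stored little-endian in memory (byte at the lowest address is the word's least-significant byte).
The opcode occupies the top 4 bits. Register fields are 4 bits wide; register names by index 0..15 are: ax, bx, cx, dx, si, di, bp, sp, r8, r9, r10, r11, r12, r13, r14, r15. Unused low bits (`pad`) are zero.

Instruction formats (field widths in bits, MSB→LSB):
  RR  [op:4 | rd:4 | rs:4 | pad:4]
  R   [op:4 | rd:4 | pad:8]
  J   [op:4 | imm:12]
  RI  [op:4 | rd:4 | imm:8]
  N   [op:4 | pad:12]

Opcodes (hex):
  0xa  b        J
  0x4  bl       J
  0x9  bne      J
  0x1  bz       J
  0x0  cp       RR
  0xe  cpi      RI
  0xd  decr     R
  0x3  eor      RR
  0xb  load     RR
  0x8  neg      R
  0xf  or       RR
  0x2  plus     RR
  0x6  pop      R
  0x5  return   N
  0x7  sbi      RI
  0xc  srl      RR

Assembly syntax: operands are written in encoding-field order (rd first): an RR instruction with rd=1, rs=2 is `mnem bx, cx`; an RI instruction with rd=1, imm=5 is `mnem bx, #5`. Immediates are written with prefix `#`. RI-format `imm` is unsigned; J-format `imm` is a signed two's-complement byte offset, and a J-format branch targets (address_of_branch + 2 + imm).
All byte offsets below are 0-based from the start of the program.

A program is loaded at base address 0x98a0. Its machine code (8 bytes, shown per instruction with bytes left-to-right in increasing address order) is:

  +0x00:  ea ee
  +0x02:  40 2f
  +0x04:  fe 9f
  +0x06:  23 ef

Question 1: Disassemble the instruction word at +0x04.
bne #-2

@+04  little-endian(fe 9f) = 0x9ffe
  opcode bits[15:12]=0x9: bne/J
  imm: (w>>0)&0xfff=0xffe (s12→-2) → #-2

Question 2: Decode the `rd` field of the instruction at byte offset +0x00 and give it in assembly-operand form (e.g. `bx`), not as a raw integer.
[00] ea ee → 0xeeea
  top 4b → 0xe → cpi [RI]
  [11:8] rd=14 = r14
  [7:0] imm=234 = #234

r14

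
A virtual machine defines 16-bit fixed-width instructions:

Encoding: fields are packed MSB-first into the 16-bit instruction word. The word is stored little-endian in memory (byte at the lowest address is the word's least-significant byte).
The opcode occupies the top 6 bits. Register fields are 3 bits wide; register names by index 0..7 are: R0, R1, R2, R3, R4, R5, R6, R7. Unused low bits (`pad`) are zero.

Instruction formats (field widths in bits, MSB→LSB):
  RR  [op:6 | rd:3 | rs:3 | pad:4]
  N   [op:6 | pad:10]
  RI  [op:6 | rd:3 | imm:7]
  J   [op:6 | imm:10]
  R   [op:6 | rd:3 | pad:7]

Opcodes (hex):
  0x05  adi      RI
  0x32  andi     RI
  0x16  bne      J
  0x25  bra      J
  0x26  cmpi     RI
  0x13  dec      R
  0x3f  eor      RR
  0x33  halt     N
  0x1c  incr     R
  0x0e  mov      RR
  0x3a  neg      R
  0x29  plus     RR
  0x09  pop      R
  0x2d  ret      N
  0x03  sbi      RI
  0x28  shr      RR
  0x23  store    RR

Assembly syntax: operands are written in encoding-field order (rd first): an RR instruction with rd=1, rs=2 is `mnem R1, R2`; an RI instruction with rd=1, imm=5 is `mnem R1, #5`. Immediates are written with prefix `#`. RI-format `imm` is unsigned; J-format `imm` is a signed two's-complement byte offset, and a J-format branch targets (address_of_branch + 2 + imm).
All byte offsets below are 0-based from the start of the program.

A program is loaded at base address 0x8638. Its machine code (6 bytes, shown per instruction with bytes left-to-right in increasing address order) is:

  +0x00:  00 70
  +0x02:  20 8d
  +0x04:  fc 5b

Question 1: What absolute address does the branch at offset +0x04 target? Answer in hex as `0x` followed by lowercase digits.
+0x04: fc 5b ⇒ word 0x5bfc (little)
  top 6b → 0x16 → bne [J]
  imm: (w>>0)&0x3ff=0x3fc (s10→-4) → #-4
  target = base 0x8638 + off 0x04 + 2 + imm -4 = 0x863a

0x863a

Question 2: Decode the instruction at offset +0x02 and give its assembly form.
store R2, R2

+0x02: 20 8d ⇒ word 0x8d20 (little)
  top 6b → 0x23 → store [RR]
  [9:7] rd=2 = R2
  [6:4] rs=2 = R2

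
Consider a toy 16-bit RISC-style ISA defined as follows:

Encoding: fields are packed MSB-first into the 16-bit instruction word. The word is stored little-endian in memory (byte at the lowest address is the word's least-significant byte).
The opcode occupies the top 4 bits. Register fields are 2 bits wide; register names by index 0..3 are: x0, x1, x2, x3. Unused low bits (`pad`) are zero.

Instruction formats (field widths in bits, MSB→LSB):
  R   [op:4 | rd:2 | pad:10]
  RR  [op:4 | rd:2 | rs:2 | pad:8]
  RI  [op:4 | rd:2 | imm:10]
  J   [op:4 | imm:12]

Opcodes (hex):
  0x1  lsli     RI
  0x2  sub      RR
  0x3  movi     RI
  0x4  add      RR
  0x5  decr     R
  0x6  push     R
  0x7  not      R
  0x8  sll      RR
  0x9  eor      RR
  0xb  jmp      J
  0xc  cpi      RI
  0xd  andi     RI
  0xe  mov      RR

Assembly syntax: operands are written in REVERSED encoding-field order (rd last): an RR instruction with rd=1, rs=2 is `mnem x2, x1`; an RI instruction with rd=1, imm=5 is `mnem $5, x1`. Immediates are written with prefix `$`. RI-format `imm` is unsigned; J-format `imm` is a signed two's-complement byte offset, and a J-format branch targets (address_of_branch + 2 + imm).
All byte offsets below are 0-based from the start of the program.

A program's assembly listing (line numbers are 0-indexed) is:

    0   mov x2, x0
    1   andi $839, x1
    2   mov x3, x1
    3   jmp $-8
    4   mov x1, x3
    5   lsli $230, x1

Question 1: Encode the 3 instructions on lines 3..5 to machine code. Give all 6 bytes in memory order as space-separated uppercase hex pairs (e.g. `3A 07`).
line 3 (jmp): pack op=0xb:4|imm=-8:12 = 0xbff8; little→ f8 bf
line 4 (mov): pack op=0xe:4|rd=3:2|rs=1:2|pad=0:8 = 0xed00; little→ 00 ed
line 5 (lsli): pack op=0x1:4|rd=1:2|imm=230:10 = 0x14e6; little→ e6 14

F8 BF 00 ED E6 14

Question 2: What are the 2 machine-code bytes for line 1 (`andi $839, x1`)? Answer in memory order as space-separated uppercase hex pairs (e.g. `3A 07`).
47 D7

line 1 (andi): pack op=0xd:4|rd=1:2|imm=839:10 = 0xd747; little→ 47 d7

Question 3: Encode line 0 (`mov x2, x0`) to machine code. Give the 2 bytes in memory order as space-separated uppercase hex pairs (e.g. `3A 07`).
line 0 (mov): pack op=0xe:4|rd=0:2|rs=2:2|pad=0:8 = 0xe200; little→ 00 e2

00 E2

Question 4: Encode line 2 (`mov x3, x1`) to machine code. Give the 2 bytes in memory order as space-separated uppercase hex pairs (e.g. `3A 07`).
00 E7

2. mov fields op=0xe:4|rd=1:2|rs=3:2|pad=0:8 → word e700h → 00 e7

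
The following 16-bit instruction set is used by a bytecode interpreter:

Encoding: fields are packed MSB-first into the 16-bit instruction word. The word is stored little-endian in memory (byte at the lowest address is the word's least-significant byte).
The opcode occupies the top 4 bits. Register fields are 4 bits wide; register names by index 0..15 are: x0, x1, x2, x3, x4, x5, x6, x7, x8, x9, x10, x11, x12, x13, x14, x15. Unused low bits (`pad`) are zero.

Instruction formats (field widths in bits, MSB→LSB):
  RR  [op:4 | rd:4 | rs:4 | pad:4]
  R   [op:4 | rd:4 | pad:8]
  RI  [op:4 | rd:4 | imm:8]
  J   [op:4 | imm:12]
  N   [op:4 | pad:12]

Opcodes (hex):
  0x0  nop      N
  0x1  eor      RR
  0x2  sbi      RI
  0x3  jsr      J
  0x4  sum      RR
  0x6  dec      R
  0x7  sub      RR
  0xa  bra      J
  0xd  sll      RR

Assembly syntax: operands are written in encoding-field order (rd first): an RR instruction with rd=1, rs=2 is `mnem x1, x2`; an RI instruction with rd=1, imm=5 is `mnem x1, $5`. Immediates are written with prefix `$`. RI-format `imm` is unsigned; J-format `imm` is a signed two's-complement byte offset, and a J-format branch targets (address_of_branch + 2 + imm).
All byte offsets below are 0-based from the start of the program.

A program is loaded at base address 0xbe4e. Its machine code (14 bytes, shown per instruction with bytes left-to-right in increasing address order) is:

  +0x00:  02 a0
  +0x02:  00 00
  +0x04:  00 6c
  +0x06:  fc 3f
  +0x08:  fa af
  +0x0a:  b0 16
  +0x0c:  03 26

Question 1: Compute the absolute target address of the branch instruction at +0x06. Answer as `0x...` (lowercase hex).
0xbe52

+0x06: fc 3f ⇒ word 0x3ffc (little)
  opcode bits[15:12]=0x3: jsr/J
  imm: (w>>0)&0xfff=0xffc (s12→-4) → $-4
  target = base 0xbe4e + off 0x06 + 2 + imm -4 = 0xbe52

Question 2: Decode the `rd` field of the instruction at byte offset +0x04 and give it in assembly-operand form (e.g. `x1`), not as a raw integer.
off 0x04: read 00 6c as little → 0x6c00
  opcode bits[15:12]=0x6: dec/R
  rd@[11:8]=0xc ⇒ x12

x12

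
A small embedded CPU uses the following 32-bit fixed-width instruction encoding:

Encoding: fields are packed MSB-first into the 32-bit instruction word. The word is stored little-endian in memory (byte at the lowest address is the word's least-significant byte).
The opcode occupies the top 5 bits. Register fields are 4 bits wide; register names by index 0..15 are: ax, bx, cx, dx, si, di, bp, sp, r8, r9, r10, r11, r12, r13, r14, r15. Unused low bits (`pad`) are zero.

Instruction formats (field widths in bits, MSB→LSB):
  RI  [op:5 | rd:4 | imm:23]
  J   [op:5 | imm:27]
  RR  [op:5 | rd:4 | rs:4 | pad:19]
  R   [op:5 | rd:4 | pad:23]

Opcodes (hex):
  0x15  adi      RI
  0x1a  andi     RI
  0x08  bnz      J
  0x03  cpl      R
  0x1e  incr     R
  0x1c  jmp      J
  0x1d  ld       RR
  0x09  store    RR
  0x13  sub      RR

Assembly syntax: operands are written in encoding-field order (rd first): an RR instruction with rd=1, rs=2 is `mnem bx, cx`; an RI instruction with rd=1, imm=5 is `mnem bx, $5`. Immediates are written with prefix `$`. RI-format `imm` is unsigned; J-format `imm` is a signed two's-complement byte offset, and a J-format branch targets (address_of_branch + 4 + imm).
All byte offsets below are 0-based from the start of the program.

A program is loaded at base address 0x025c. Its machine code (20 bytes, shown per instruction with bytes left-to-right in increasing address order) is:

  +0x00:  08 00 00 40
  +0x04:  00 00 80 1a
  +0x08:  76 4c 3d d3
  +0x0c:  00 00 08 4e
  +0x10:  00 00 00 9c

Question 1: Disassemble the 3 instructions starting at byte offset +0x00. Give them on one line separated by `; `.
+0x00: 08 00 00 40 ⇒ word 0x40000008 (little)
  opcode bits[31:27]=0x8: bnz/J
  imm: (w>>0)&0x7ffffff=0x8 → $8
+0x04: 00 00 80 1a ⇒ word 0x1a800000 (little)
  opcode bits[31:27]=0x3: cpl/R
  rd: (w>>23)&0xf=0x5 → di
+0x08: 76 4c 3d d3 ⇒ word 0xd33d4c76 (little)
  opcode bits[31:27]=0x1a: andi/RI
  rd: (w>>23)&0xf=0x6 → bp
  imm: (w>>0)&0x7fffff=0x3d4c76 → $4017270

bnz $8; cpl di; andi bp, $4017270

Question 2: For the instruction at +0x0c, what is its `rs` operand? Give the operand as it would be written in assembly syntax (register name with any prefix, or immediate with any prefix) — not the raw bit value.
bx

+0x0c: 00 00 08 4e ⇒ word 0x4e080000 (little)
  op=0x4e080000>>27=0x9 ⇒ store (RR)
  rd@[26:23]=0xc ⇒ r12
  rs@[22:19]=0x1 ⇒ bx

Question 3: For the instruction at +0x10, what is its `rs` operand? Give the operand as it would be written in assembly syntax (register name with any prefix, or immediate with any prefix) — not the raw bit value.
off 0x10: read 00 00 00 9c as little → 0x9c000000
  top 5b → 0x13 → sub [RR]
  rd@[26:23]=0x8 ⇒ r8
  rs@[22:19]=0x0 ⇒ ax

ax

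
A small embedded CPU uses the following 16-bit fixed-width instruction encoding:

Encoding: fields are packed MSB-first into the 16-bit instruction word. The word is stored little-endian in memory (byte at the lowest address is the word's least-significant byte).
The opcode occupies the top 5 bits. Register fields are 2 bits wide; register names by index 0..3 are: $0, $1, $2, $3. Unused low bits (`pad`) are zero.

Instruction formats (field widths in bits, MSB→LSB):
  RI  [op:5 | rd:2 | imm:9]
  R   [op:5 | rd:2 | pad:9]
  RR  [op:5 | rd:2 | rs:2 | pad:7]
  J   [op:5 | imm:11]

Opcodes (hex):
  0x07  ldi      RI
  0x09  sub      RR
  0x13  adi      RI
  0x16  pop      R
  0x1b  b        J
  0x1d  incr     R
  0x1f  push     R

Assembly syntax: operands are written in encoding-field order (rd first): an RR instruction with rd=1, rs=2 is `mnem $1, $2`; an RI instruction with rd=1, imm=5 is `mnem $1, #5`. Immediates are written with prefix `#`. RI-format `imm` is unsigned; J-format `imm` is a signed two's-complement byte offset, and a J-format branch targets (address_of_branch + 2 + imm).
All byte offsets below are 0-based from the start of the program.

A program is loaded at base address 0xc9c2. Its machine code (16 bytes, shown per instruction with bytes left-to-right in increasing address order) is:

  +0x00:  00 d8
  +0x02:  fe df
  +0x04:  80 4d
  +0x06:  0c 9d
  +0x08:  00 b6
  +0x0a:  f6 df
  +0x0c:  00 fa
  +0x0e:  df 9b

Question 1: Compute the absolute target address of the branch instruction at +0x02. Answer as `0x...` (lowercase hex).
[02] fe df → 0xdffe
  opcode bits[15:11]=0x1b: b/J
  [10:0] imm=2046 (s11→-2) = #-2
  target = base 0xc9c2 + off 0x02 + 2 + imm -2 = 0xc9c4

0xc9c4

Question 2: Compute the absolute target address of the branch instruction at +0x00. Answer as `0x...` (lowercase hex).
@+00  little-endian(00 d8) = 0xd800
  top 5b → 0x1b → b [J]
  imm@[10:0]=0x0 ⇒ #0
  target = base 0xc9c2 + off 0x00 + 2 + imm 0 = 0xc9c4

0xc9c4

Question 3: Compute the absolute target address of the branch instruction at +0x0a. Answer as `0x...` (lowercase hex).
0xc9c4

[0a] f6 df → 0xdff6
  op=0xdff6>>11=0x1b ⇒ b (J)
  imm: (w>>0)&0x7ff=0x7f6 (s11→-10) → #-10
  target = base 0xc9c2 + off 0x0a + 2 + imm -10 = 0xc9c4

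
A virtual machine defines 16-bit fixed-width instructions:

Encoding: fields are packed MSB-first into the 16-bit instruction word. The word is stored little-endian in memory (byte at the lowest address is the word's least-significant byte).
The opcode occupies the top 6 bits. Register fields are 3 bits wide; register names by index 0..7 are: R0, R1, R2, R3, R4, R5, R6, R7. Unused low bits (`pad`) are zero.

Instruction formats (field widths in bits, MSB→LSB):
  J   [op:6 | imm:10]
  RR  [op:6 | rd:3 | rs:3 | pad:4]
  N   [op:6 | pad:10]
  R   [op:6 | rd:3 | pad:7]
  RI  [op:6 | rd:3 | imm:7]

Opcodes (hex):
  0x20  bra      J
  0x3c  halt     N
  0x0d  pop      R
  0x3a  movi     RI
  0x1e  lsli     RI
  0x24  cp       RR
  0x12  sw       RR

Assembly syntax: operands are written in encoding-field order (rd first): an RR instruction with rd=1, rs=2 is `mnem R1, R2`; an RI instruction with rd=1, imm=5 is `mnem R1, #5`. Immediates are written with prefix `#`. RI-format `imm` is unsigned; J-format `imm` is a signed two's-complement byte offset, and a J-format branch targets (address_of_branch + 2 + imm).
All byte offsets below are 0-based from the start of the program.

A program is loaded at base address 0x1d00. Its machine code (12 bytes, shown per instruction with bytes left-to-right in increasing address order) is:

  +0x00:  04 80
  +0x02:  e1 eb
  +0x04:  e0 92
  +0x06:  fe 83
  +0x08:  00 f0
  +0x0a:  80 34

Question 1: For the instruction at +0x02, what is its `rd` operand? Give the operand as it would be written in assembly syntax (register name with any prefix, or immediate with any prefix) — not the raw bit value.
R7

[02] e1 eb → 0xebe1
  opcode bits[15:10]=0x3a: movi/RI
  rd@[9:7]=0x7 ⇒ R7
  imm@[6:0]=0x61 ⇒ #97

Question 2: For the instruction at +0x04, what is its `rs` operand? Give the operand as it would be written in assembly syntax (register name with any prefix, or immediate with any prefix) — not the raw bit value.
@+04  little-endian(e0 92) = 0x92e0
  top 6b → 0x24 → cp [RR]
  rd: (w>>7)&0x7=0x5 → R5
  rs: (w>>4)&0x7=0x6 → R6

R6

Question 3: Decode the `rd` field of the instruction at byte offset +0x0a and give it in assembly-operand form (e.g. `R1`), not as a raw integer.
R1

[0a] 80 34 → 0x3480
  top 6b → 0xd → pop [R]
  [9:7] rd=1 = R1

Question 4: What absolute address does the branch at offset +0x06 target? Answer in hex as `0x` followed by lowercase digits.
0x1d06

off 0x06: read fe 83 as little → 0x83fe
  op=0x83fe>>10=0x20 ⇒ bra (J)
  [9:0] imm=1022 (s10→-2) = #-2
  target = base 0x1d00 + off 0x06 + 2 + imm -2 = 0x1d06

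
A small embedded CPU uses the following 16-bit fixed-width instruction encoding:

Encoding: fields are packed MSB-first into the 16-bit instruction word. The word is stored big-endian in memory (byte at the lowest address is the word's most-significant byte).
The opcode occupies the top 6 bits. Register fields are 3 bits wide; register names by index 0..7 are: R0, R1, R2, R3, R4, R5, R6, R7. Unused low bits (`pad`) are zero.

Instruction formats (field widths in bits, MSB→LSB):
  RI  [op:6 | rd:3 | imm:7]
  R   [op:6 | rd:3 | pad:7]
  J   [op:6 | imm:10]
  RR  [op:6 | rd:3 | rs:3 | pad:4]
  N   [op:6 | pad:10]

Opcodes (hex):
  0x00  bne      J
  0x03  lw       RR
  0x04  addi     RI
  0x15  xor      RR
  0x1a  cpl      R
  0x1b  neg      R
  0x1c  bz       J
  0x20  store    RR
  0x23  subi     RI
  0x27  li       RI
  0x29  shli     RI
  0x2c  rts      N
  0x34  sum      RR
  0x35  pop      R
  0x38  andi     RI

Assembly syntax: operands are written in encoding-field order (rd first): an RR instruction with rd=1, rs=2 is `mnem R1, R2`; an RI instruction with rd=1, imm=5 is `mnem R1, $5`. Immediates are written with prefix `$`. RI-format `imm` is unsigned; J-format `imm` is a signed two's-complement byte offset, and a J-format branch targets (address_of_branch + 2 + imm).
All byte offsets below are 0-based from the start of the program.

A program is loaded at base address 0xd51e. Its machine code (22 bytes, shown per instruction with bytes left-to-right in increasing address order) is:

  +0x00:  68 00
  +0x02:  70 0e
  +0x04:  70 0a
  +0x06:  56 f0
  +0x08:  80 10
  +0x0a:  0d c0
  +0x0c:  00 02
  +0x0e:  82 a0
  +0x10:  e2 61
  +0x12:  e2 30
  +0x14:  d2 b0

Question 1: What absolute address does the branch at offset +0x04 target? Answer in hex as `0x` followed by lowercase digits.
[04] 70 0a → 0x700a
  opcode bits[15:10]=0x1c: bz/J
  imm@[9:0]=0xa ⇒ $10
  target = base 0xd51e + off 0x04 + 2 + imm 10 = 0xd52e

0xd52e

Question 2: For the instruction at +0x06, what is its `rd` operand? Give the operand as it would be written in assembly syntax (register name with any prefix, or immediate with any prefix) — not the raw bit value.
R5

off 0x06: read 56 f0 as big → 0x56f0
  top 6b → 0x15 → xor [RR]
  rd: (w>>7)&0x7=0x5 → R5
  rs: (w>>4)&0x7=0x7 → R7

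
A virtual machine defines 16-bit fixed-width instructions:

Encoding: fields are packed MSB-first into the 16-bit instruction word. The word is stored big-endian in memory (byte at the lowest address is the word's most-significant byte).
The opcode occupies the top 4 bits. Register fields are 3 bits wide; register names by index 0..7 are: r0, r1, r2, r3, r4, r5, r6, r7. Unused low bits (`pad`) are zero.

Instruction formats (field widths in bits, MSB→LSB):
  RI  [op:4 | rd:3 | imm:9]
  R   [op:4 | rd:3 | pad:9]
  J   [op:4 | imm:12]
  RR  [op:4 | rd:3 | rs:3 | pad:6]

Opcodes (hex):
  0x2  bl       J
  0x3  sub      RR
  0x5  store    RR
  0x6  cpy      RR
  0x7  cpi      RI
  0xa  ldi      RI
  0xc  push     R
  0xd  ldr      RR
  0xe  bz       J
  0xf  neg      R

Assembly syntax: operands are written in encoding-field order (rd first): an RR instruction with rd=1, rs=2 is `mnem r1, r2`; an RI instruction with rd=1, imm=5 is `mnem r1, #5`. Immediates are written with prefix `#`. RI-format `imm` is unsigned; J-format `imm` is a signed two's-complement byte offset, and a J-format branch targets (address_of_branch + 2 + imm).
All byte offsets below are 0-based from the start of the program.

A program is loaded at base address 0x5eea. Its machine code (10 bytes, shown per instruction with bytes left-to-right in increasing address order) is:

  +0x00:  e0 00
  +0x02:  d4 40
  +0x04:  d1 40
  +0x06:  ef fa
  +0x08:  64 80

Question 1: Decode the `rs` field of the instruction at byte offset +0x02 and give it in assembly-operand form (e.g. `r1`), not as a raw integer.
@+02  big-endian(d4 40) = 0xd440
  top 4b → 0xd → ldr [RR]
  rd@[11:9]=0x2 ⇒ r2
  rs@[8:6]=0x1 ⇒ r1

r1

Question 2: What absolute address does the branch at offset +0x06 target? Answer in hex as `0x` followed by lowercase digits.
0x5eec

@+06  big-endian(ef fa) = 0xeffa
  op=0xeffa>>12=0xe ⇒ bz (J)
  imm: (w>>0)&0xfff=0xffa (s12→-6) → #-6
  target = base 0x5eea + off 0x06 + 2 + imm -6 = 0x5eec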